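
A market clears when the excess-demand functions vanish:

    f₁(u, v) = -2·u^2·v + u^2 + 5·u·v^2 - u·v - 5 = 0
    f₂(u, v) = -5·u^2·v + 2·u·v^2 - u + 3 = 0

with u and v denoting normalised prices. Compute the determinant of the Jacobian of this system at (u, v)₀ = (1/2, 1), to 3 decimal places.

18.250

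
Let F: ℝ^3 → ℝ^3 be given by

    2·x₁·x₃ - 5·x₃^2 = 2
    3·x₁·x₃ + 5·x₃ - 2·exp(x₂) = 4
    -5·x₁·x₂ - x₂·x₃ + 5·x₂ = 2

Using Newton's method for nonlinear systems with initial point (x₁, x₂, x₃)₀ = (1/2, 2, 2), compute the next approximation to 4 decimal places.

At (1/2, 2, 2): F = (-20.0000, -5.778112, -1.0000).
Jacobian J = [[2·x₃, 0, 2·x₁ - 10·x₃], [3·x₃, -2·exp(x₂), 3·x₁ + 5], [-5·x₂, -5·x₁ - x₃ + 5, -x₂]].
At the point, J = [[4.0000, 0.0000, -19.0000], [6.0000, -14.778112, 6.5000], [-10.0000, 0.5000, -2.0000]] (det J = 2856.066215).
Solving J·Δ = −F gives Δ = (0.0667, -0.8207, -1.0386).
Then the next iterate is (x₁, x₂, x₃)₁ = (0.5667, 1.1793, 0.9614).

(0.5667, 1.1793, 0.9614)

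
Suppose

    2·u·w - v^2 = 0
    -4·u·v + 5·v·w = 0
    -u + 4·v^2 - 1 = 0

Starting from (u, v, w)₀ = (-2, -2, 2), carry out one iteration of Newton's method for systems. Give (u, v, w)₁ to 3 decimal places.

At (-2, -2, 2): F = (-12.000, -36.000, 17.000).
Jacobian J = [[2·w, -2·v, 2·u], [-4·v, -4·u + 5·w, 5·v], [-1, 8·v, 0]].
At the point, J = [[4.000, 4.000, -4.000], [8.000, 18.000, -10.000], [-1.000, -16.000, 0.000]] (det J = -160.000).
Solving J·Δ = −F gives Δ = (1.000, 1.000, -1.000).
Then the next iterate is (u, v, w)₁ = (-1.000, -1.000, 1.000).

(-1.000, -1.000, 1.000)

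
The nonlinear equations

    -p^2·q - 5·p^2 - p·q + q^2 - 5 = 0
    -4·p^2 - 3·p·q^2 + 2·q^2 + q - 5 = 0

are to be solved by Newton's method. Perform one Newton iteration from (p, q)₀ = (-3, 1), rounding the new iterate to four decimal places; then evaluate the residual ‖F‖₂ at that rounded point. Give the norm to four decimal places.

17.2763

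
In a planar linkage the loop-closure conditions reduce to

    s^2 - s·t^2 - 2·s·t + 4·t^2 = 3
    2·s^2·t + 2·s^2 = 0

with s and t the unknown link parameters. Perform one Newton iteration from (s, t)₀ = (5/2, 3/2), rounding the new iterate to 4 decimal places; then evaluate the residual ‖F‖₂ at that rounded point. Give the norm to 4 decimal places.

8.0623

At (5/2, 3/2): F = (-0.8750, 31.2500).
Jacobian J = [[2·s - t^2 - 2·t, -2·s·t - 2·s + 8·t], [4·s·t + 4·s, 2·s^2]].
At the point, J = [[-0.2500, -0.5000], [25.0000, 12.5000]] (det J = 9.3750).
Solving J·Δ = −F gives Δ = (-0.5000, -1.5000).
Then the next iterate is (s, t)₁ = (2.0000, 0.0000).
Re-evaluating at (2.0000, 0.0000): F = (1.0000, 8.0000), so ‖F‖₂ = 8.0623.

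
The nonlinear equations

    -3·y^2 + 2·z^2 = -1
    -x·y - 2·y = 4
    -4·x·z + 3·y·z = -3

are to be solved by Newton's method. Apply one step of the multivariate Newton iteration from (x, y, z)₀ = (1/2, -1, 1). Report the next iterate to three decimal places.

At (1/2, -1, 1): F = (0.000, -1.500, -2.000).
Jacobian J = [[0, -6·y, 4·z], [-y, -x - 2, 0], [-4·z, 3·z, -4·x + 3·y]].
At the point, J = [[0.000, 6.000, 4.000], [1.000, -2.500, 0.000], [-4.000, 3.000, -5.000]] (det J = 2.000).
Solving J·Δ = −F gives Δ = (41.500, 16.000, -24.000).
Then the next iterate is (x, y, z)₁ = (42.000, 15.000, -23.000).

(42.000, 15.000, -23.000)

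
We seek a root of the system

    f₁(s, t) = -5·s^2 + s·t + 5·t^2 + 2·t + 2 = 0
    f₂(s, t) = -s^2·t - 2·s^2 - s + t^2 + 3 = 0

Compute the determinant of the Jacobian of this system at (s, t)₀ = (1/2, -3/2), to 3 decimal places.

2.375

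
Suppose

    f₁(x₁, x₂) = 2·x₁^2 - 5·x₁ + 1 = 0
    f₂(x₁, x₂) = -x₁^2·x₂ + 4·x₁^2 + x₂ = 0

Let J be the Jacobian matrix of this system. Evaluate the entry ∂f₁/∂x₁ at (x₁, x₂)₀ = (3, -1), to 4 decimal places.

∂f₁/∂x₁ = 4·x₁ - 5.
At (3, -1) this is 7.0000.

7.0000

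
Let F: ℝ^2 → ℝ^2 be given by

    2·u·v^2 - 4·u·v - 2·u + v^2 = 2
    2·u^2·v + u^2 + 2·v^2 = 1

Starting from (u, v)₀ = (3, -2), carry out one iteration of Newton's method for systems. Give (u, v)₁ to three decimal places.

(2.379, -1.117)

At (3, -2): F = (44.000, -20.000).
Jacobian J = [[2·v^2 - 4·v - 2, 4·u·v - 4·u + 2·v], [4·u·v + 2·u, 2·u^2 + 4·v]].
At the point, J = [[14.000, -40.000], [-18.000, 10.000]] (det J = -580.000).
Solving J·Δ = −F gives Δ = (-0.621, 0.883).
Then the next iterate is (u, v)₁ = (2.379, -1.117).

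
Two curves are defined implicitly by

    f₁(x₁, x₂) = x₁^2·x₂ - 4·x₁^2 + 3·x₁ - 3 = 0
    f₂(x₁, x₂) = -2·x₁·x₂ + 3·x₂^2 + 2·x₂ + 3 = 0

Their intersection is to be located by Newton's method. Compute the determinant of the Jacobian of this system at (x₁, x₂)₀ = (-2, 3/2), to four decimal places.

207.0000

J = [[2·x₁·x₂ - 8·x₁ + 3, x₁^2], [-2·x₂, -2·x₁ + 6·x₂ + 2]].
At the point, J = [[13.0000, 4.0000], [-3.0000, 15.0000]].
det J = 207.0000.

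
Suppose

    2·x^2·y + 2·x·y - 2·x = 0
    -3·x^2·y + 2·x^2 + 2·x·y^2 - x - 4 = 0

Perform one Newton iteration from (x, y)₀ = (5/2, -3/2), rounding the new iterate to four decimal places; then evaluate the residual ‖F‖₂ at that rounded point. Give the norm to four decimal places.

At (5/2, -3/2): F = (-31.2500, 45.3750).
Jacobian J = [[4·x·y + 2·y - 2, 2·x^2 + 2·x], [-6·x·y + 4·x + 2·y^2 - 1, -3·x^2 + 4·x·y]].
At the point, J = [[-20.0000, 17.5000], [36.0000, -33.7500]] (det J = 45.0000).
Solving J·Δ = −F gives Δ = (-5.7917, -4.8333).
Then the next iterate is (x, y)₁ = (-3.2917, -6.3333).
Re-evaluating at (-3.2917, -6.3333): F = (-88.968223, -37.233026), so ‖F‖₂ = 96.4450.

96.4450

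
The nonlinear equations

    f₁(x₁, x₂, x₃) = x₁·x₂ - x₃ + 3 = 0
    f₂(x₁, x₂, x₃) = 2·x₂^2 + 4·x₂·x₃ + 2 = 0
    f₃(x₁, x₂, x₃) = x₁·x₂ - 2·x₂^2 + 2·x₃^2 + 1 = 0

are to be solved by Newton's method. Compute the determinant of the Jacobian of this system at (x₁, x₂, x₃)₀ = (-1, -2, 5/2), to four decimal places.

J = [[x₂, x₁, -1], [0, 4·x₂ + 4·x₃, 4·x₂], [x₂, x₁ - 4·x₂, 4·x₃]].
At the point, J = [[-2.0000, -1.0000, -1.0000], [0.0000, 2.0000, -8.0000], [-2.0000, 7.0000, 10.0000]].
det J = -172.0000.

-172.0000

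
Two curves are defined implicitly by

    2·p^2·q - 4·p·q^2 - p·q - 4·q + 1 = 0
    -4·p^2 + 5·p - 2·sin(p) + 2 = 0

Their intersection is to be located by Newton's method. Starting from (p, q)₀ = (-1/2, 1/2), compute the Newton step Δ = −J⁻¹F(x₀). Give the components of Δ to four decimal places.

(0.0747, -0.1867)

At (-1/2, 1/2): F = (0.0000, -0.541149).
Jacobian J = [[4·p·q - 4·q^2 - q, 2·p^2 - 8·p·q - p - 4], [-8·p - 2·cos(p) + 5, 0]].
At the point, J = [[-2.5000, -1.0000], [7.244835, 0.0000]] (det J = 7.244835).
Solving J·Δ = −F gives Δ = (0.0747, -0.1867).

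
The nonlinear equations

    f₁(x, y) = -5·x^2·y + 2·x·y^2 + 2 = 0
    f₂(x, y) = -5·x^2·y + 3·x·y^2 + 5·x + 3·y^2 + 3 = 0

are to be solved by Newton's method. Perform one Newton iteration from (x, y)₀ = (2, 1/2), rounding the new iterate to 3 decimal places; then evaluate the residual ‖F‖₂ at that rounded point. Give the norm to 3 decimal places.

At (2, 1/2): F = (-7.000, 5.250).
Jacobian J = [[-10·x·y + 2·y^2, -5·x^2 + 4·x·y], [-10·x·y + 3·y^2 + 5, -5·x^2 + 6·x·y + 6·y]].
At the point, J = [[-9.500, -16.000], [-4.250, -11.000]] (det J = 36.500).
Solving J·Δ = −F gives Δ = (-4.411, 2.182).
Then the next iterate is (x, y)₁ = (-2.411, 2.682).
Re-evaluating at (-2.411, 2.682): F = (-110.63651, -117.45476), so ‖F‖₂ = 161.357.

161.357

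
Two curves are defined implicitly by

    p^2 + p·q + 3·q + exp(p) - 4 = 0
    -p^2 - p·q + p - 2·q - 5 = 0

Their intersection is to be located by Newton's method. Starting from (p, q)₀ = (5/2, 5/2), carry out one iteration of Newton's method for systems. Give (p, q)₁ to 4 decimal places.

At (5/2, 5/2): F = (28.182494, -20.0000).
Jacobian J = [[2·p + q + exp(p), p + 3], [-2·p - q + 1, -p - 2]].
At the point, J = [[19.682494, 5.5000], [-6.5000, -4.5000]] (det J = -52.821223).
Solving J·Δ = −F gives Δ = (-0.3185, -3.9845).
Then the next iterate is (p, q)₁ = (2.1815, -1.4845).

(2.1815, -1.4845)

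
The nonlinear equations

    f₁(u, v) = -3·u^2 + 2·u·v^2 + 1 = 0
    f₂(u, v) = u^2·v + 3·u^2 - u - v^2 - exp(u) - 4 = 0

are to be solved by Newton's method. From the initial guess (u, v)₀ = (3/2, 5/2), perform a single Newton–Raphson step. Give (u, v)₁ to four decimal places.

At (3/2, 5/2): F = (13.0000, -3.856689).
Jacobian J = [[-6·u + 2·v^2, 4·u·v], [2·u·v + 6·u - exp(u) - 1, u^2 - 2·v]].
At the point, J = [[3.5000, 15.0000], [11.018311, -2.7500]] (det J = -174.899664).
Solving J·Δ = −F gives Δ = (0.1264, -0.8962).
Then the next iterate is (u, v)₁ = (1.6264, 1.6038).

(1.6264, 1.6038)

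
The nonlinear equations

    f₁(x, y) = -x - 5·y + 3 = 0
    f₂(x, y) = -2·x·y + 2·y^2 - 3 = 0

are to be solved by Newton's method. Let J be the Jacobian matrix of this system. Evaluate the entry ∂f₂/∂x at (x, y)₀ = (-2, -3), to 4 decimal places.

∂f₂/∂x = -2·y.
At (-2, -3) this is 6.0000.

6.0000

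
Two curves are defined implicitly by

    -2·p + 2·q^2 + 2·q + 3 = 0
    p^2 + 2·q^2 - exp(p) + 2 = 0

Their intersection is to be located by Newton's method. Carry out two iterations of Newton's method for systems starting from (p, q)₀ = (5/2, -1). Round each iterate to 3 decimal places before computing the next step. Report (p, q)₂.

At (5/2, -1): F = (-2.000, -1.93249).
Jacobian J = [[-2, 4·q + 2], [2·p - exp(p), 4·q]].
At the point, J = [[-2.000, -2.000], [-7.18249, -4.000]] (det J = -6.36499).
Solving J·Δ = −F gives Δ = (0.650, -1.650).
Then the next iterate is (p, q)₁ = (3.150, -2.650).
Round to (3.150, -2.650) and repeat: F = (5.445, 2.63144), J = [[-2.000, -8.600], [-17.03606, -10.600]].
Δ = (-0.280, 0.698), so (p, q)₂ = (2.870, -1.952).

(2.870, -1.952)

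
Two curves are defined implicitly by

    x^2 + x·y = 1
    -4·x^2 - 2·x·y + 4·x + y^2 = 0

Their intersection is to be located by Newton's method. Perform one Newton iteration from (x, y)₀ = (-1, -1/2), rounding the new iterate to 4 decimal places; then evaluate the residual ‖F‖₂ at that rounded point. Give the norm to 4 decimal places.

2.0463

At (-1, -1/2): F = (0.5000, -8.7500).
Jacobian J = [[2·x + y, x], [-8·x - 2·y + 4, -2·x + 2·y]].
At the point, J = [[-2.5000, -1.0000], [13.0000, 1.0000]] (det J = 10.5000).
Solving J·Δ = −F gives Δ = (0.7857, -1.4643).
Then the next iterate is (x, y)₁ = (-0.2143, -1.9643).
Re-evaluating at (-0.2143, -1.9643): F = (-0.533126, 1.975678), so ‖F‖₂ = 2.0463.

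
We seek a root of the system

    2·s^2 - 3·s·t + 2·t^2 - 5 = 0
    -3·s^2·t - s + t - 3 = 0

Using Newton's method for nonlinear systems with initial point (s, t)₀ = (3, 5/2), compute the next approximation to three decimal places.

(2.901, -0.056)

At (3, 5/2): F = (3.000, -71.000).
Jacobian J = [[4·s - 3·t, -3·s + 4·t], [-6·s·t - 1, -3·s^2 + 1]].
At the point, J = [[4.500, 1.000], [-46.000, -26.000]] (det J = -71.000).
Solving J·Δ = −F gives Δ = (-0.099, -2.556).
Then the next iterate is (s, t)₁ = (2.901, -0.056).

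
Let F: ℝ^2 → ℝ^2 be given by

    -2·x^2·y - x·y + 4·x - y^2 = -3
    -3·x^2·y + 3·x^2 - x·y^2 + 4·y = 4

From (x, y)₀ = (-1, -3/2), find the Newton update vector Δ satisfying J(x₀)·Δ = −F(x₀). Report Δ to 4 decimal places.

(-0.1127, 0.8468)

At (-1, -3/2): F = (-1.7500, -0.2500).
Jacobian J = [[-4·x·y - y + 4, -2·x^2 - x - 2·y], [-6·x·y + 6·x - y^2, -3·x^2 - 2·x·y + 4]].
At the point, J = [[-0.5000, 2.0000], [-17.2500, -2.0000]] (det J = 35.5000).
Solving J·Δ = −F gives Δ = (-0.1127, 0.8468).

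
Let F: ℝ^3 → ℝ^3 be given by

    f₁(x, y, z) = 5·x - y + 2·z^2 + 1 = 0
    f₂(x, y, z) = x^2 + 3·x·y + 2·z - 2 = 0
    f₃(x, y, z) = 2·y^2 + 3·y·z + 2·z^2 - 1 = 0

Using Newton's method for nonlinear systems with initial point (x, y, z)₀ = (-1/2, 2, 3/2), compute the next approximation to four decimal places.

(-0.2648, 0.8864, 0.9517)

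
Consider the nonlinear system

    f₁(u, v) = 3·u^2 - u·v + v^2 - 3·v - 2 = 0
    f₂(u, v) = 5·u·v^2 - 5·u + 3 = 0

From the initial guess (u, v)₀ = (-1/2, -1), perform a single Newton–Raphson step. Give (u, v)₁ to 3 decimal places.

At (-1/2, -1): F = (2.250, 3.000).
Jacobian J = [[6·u - v, -u + 2·v - 3], [5·v^2 - 5, 10·u·v]].
At the point, J = [[-2.000, -4.500], [0.000, 5.000]] (det J = -10.000).
Solving J·Δ = −F gives Δ = (2.475, -0.600).
Then the next iterate is (u, v)₁ = (1.975, -1.600).

(1.975, -1.600)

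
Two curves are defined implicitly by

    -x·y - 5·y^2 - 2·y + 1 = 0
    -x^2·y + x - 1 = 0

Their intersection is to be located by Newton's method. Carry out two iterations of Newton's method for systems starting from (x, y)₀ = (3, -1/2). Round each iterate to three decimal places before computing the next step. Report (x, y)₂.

(-1.576, -0.965)

At (3, -1/2): F = (2.250, 6.500).
Jacobian J = [[-y, -x - 10·y - 2], [-2·x·y + 1, -x^2]].
At the point, J = [[0.500, 0.000], [4.000, -9.000]] (det J = -4.500).
Solving J·Δ = −F gives Δ = (-4.500, -1.278).
Then the next iterate is (x, y)₁ = (-1.500, -1.778).
Round to (-1.500, -1.778) and repeat: F = (-13.91742, 1.50050), J = [[1.778, 17.280], [-4.334, -2.250]].
Δ = (-0.076, 0.813), so (x, y)₂ = (-1.576, -0.965).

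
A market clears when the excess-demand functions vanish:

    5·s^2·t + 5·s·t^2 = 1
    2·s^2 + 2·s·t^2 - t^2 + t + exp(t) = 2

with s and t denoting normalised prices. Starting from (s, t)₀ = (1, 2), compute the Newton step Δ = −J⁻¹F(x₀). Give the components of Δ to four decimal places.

At (1, 2): F = (29.0000, 13.389056).
Jacobian J = [[10·s·t + 5·t^2, 5·s^2 + 10·s·t], [4·s + 2·t^2, 4·s·t - 2·t + exp(t) + 1]].
At the point, J = [[40.0000, 25.0000], [12.0000, 12.389056]] (det J = 195.562244).
Solving J·Δ = −F gives Δ = (-0.1256, -0.9591).

(-0.1256, -0.9591)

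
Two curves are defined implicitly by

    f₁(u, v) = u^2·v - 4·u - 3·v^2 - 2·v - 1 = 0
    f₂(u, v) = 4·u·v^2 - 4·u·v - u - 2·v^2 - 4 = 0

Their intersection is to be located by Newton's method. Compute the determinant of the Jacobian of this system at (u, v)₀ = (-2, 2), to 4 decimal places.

J = [[2·u·v - 4, u^2 - 6·v - 2], [4·v^2 - 4·v - 1, 8·u·v - 4·u - 4·v]].
At the point, J = [[-12.0000, -10.0000], [7.0000, -32.0000]].
det J = 454.0000.

454.0000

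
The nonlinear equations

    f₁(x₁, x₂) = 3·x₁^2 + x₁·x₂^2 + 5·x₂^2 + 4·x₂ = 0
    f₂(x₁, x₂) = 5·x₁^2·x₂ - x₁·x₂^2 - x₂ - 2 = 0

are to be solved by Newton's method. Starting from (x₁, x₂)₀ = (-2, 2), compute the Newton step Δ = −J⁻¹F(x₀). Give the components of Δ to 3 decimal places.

At (-2, 2): F = (32.000, 44.000).
Jacobian J = [[6·x₁ + x₂^2, 2·x₁·x₂ + 10·x₂ + 4], [10·x₁·x₂ - x₂^2, 5·x₁^2 - 2·x₁·x₂ - 1]].
At the point, J = [[-8.000, 16.000], [-44.000, 27.000]] (det J = 488.000).
Solving J·Δ = −F gives Δ = (-0.328, -2.164).

(-0.328, -2.164)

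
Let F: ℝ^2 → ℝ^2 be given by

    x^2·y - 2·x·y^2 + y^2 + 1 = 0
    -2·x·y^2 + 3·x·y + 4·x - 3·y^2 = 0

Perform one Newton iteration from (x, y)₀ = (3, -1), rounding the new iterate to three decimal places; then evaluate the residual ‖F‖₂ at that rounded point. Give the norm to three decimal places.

3.807

At (3, -1): F = (-13.000, -6.000).
Jacobian J = [[2·x·y - 2·y^2, x^2 - 4·x·y + 2·y], [-2·y^2 + 3·y + 4, -4·x·y + 3·x - 6·y]].
At the point, J = [[-8.000, 19.000], [-1.000, 27.000]] (det J = -197.000).
Solving J·Δ = −F gives Δ = (-1.203, 0.178).
Then the next iterate is (x, y)₁ = (1.797, -0.822).
Re-evaluating at (1.797, -0.822): F = (-3.40713, -1.69886), so ‖F‖₂ = 3.807.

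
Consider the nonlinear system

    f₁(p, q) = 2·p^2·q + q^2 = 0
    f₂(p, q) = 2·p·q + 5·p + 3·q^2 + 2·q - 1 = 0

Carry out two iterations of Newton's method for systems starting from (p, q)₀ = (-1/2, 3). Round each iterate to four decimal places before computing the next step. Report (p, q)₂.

At (-1/2, 3): F = (10.5000, 26.5000).
Jacobian J = [[4·p·q, 2·p^2 + 2·q], [2·q + 5, 2·p + 6·q + 2]].
At the point, J = [[-6.0000, 6.5000], [11.0000, 19.0000]] (det J = -185.5000).
Solving J·Δ = −F gives Δ = (0.1469, -1.4798).
Then the next iterate is (p, q)₁ = (-0.3531, 1.5202).
Round to (-0.3531, 1.5202) and repeat: F = (2.690084, 6.134359), J = [[-2.147130, 3.289759], [8.0404, 10.4150]].
Δ = (0.1605, -0.7129), so (p, q)₂ = (-0.1926, 0.8073).

(-0.1926, 0.8073)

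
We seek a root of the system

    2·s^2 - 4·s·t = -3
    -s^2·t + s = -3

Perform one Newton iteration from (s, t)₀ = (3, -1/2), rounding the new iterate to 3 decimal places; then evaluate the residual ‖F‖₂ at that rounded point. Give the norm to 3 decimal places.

At (3, -1/2): F = (27.000, 10.500).
Jacobian J = [[4·s - 4·t, -4·s], [-2·s·t + 1, -s^2]].
At the point, J = [[14.000, -12.000], [4.000, -9.000]] (det J = -78.000).
Solving J·Δ = −F gives Δ = (-1.500, 0.500).
Then the next iterate is (s, t)₁ = (1.500, 0.000).
Re-evaluating at (1.500, 0.000): F = (7.500, 4.500), so ‖F‖₂ = 8.746.

8.746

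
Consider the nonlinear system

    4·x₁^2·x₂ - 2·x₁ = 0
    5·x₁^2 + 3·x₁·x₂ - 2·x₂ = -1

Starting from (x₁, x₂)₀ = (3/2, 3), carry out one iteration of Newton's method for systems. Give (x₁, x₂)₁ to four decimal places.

(0.6011, 3.7290)

At (3/2, 3): F = (24.0000, 19.7500).
Jacobian J = [[8·x₁·x₂ - 2, 4·x₁^2], [10·x₁ + 3·x₂, 3·x₁ - 2]].
At the point, J = [[34.0000, 9.0000], [24.0000, 2.5000]] (det J = -131.0000).
Solving J·Δ = −F gives Δ = (-0.8989, 0.7290).
Then the next iterate is (x₁, x₂)₁ = (0.6011, 3.7290).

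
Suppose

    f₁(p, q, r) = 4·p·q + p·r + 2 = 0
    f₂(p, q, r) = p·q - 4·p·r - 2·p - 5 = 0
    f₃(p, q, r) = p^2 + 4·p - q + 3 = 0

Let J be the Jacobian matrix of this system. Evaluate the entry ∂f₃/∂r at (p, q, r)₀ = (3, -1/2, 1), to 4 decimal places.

0.0000

∂f₃/∂r = 0.
At (3, -1/2, 1) this is 0.0000.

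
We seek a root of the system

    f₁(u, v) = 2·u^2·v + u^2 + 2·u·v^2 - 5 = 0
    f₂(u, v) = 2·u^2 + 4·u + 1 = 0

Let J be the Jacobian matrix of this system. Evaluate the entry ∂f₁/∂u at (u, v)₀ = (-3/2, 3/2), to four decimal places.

∂f₁/∂u = 4·u·v + 2·u + 2·v^2.
At (-3/2, 3/2) this is -7.5000.

-7.5000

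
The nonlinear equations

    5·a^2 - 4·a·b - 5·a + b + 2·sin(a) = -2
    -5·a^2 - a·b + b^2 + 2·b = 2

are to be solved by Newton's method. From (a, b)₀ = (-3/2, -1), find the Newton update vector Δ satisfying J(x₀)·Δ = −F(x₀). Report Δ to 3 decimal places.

At (-3/2, -1): F = (11.75501, -15.750).
Jacobian J = [[10·a - 4·b + 2·cos(a) - 5, -4·a + 1], [-10·a - b, -a + 2·b + 2]].
At the point, J = [[-15.85853, 7.000], [16.000, 1.500]] (det J = -135.78779).
Solving J·Δ = −F gives Δ = (0.942, 0.454).

(0.942, 0.454)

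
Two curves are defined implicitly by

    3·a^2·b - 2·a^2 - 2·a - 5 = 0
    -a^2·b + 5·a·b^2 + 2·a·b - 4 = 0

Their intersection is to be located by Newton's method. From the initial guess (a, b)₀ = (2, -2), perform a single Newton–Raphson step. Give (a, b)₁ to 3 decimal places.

At (2, -2): F = (-41.000, 36.000).
Jacobian J = [[6·a·b - 4·a - 2, 3·a^2], [-2·a·b + 5·b^2 + 2·b, -a^2 + 10·a·b + 2·a]].
At the point, J = [[-34.000, 12.000], [24.000, -40.000]] (det J = 1072.000).
Solving J·Δ = −F gives Δ = (-1.127, 0.224).
Then the next iterate is (a, b)₁ = (0.873, -1.776).

(0.873, -1.776)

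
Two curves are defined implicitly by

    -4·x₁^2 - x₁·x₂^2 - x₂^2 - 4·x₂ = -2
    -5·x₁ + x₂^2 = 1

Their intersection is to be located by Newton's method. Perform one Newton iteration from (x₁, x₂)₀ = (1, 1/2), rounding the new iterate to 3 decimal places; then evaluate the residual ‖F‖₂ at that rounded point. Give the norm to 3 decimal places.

3.933

At (1, 1/2): F = (-4.500, -5.750).
Jacobian J = [[-8·x₁ - x₂^2, -2·x₁·x₂ - 2·x₂ - 4], [-5, 2·x₂]].
At the point, J = [[-8.250, -6.000], [-5.000, 1.000]] (det J = -38.250).
Solving J·Δ = −F gives Δ = (-1.020, 0.652).
Then the next iterate is (x₁, x₂)₁ = (-0.020, 1.152).
Re-evaluating at (-0.020, 1.152): F = (-3.91016, 0.42710), so ‖F‖₂ = 3.933.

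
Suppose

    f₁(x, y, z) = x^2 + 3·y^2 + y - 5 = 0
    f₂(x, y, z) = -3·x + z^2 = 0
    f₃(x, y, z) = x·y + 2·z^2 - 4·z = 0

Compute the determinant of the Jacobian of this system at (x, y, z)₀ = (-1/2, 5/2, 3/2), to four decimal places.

214.5000

J = [[2·x, 6·y + 1, 0], [-3, 0, 2·z], [y, x, 4·z - 4]].
At the point, J = [[-1.0000, 16.0000, 0.0000], [-3.0000, 0.0000, 3.0000], [2.5000, -0.5000, 2.0000]].
det J = 214.5000.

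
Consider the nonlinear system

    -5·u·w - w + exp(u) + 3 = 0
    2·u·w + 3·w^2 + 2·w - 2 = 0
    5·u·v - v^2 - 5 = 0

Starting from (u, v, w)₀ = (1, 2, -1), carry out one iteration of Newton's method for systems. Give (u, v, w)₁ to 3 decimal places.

At (1, 2, -1): F = (11.71828, -3.000, 1.000).
Jacobian J = [[-5·w + exp(u), 0, -5·u - 1], [2·w, 0, 2·u + 6·w + 2], [5·v, 5·u - 2·v, 0]].
At the point, J = [[7.71828, 0.000, -6.000], [-2.000, 0.000, -2.000], [10.000, 1.000, 0.000]] (det J = 27.43656).
Solving J·Δ = −F gives Δ = (-1.510, 14.103, 0.010).
Then the next iterate is (u, v, w)₁ = (-0.510, 16.103, -0.990).

(-0.510, 16.103, -0.990)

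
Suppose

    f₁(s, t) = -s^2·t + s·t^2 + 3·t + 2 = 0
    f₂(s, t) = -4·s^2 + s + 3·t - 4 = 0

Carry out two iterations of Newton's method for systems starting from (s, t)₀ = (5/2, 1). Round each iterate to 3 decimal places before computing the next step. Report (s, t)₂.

(0.682, 1.611)

At (5/2, 1): F = (1.250, -23.500).
Jacobian J = [[-2·s·t + t^2, -s^2 + 2·s·t + 3], [-8·s + 1, 3]].
At the point, J = [[-4.000, 1.750], [-19.000, 3.000]] (det J = 21.250).
Solving J·Δ = −F gives Δ = (-2.112, -5.541).
Then the next iterate is (s, t)₁ = (0.388, -4.541).
Round to (0.388, -4.541) and repeat: F = (-2.93856, -17.83718), J = [[24.14450, -0.67436], [-2.104, 3.000]].
Δ = (0.294, 6.152), so (s, t)₂ = (0.682, 1.611).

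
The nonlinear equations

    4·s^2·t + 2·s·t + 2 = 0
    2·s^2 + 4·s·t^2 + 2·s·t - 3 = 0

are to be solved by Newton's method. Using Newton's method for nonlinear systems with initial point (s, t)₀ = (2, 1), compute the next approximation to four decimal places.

At (2, 1): F = (22.0000, 17.0000).
Jacobian J = [[8·s·t + 2·t, 4·s^2 + 2·s], [4·s + 4·t^2 + 2·t, 8·s·t + 2·s]].
At the point, J = [[18.0000, 20.0000], [14.0000, 20.0000]] (det J = 80.0000).
Solving J·Δ = −F gives Δ = (-1.2500, 0.0250).
Then the next iterate is (s, t)₁ = (0.7500, 1.0250).

(0.7500, 1.0250)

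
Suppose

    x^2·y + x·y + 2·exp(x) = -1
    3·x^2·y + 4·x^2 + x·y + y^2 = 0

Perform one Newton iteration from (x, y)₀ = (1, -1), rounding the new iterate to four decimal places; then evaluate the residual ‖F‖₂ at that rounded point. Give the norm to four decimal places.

At (1, -1): F = (4.436564, 1.0000).
Jacobian J = [[2·x·y + y + 2·exp(x), x^2 + x], [6·x·y + 8·x + y, 3·x^2 + x + 2·y]].
At the point, J = [[2.436564, 2.0000], [1.0000, 2.0000]] (det J = 2.873127).
Solving J·Δ = −F gives Δ = (-2.3922, 0.6961).
Then the next iterate is (x, y)₁ = (-1.3922, -0.3039).
Re-evaluating at (-1.3922, -0.3039): F = (1.331120, 6.501252), so ‖F‖₂ = 6.6361.

6.6361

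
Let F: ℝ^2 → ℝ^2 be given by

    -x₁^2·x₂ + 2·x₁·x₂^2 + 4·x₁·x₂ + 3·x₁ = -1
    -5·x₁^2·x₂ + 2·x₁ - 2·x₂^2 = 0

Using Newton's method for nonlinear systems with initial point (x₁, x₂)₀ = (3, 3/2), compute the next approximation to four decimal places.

(3.0624, 0.1533)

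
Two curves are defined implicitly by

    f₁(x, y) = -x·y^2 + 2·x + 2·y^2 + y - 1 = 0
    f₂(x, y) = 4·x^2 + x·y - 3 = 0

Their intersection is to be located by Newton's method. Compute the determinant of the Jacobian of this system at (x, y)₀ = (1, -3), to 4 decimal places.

18.0000

J = [[-y^2 + 2, -2·x·y + 4·y + 1], [8·x + y, x]].
At the point, J = [[-7.0000, -5.0000], [5.0000, 1.0000]].
det J = 18.0000.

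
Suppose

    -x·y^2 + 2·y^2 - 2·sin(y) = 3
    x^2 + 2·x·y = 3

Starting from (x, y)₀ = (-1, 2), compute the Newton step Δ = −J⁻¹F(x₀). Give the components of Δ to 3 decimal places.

(3.546, 0.546)

At (-1, 2): F = (7.18141, -6.000).
Jacobian J = [[-y^2, -2·x·y + 4·y - 2·cos(y)], [2·x + 2·y, 2·x]].
At the point, J = [[-4.000, 12.83229], [2.000, -2.000]] (det J = -17.66459).
Solving J·Δ = −F gives Δ = (3.546, 0.546).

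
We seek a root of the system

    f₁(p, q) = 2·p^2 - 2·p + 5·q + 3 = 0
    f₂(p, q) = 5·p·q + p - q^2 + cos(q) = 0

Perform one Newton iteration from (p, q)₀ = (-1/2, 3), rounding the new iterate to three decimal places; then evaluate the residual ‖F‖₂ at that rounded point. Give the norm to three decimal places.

18.351

At (-1/2, 3): F = (19.500, -17.98999).
Jacobian J = [[4·p - 2, 5], [5·q + 1, 5·p - 2·q - sin(q)]].
At the point, J = [[-4.000, 5.000], [16.000, -8.64112]] (det J = -45.43552).
Solving J·Δ = −F gives Δ = (-1.729, -5.283).
Then the next iterate is (p, q)₁ = (-2.229, -2.283).
Re-evaluating at (-2.229, -2.283): F = (5.97988, 17.34944), so ‖F‖₂ = 18.351.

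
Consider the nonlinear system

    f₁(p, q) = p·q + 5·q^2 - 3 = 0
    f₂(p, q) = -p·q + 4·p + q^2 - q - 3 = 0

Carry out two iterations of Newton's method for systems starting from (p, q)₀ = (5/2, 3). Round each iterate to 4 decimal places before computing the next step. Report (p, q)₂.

At (5/2, 3): F = (49.5000, 5.5000).
Jacobian J = [[q, p + 10·q], [-q + 4, -p + 2·q - 1]].
At the point, J = [[3.0000, 32.5000], [1.0000, 2.5000]] (det J = -25.0000).
Solving J·Δ = −F gives Δ = (-2.2000, -1.3200).
Then the next iterate is (p, q)₁ = (0.3000, 1.6800).
Round to (0.3000, 1.6800) and repeat: F = (11.6160, -1.1616), J = [[1.6800, 17.1000], [2.3200, 2.0600]].
Δ = (1.2094, -0.7981), so (p, q)₂ = (1.5094, 0.8819).

(1.5094, 0.8819)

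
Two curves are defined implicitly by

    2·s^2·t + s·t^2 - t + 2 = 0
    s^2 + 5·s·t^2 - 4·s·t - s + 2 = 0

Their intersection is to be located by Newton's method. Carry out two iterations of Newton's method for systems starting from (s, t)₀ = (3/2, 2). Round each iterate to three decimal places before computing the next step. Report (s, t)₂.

(0.385, 1.132)

At (3/2, 2): F = (15.000, 20.750).
Jacobian J = [[4·s·t + t^2, 2·s^2 + 2·s·t - 1], [2·s + 5·t^2 - 4·t - 1, 10·s·t - 4·s]].
At the point, J = [[16.000, 9.500], [14.000, 24.000]] (det J = 251.000).
Solving J·Δ = −F gives Δ = (-0.649, -0.486).
Then the next iterate is (s, t)₁ = (0.851, 1.514).
Round to (0.851, 1.514) and repeat: F = (4.62954, 6.47284), J = [[7.44585, 3.02523], [6.10698, 9.48014]].
Δ = (-0.466, -0.382), so (s, t)₂ = (0.385, 1.132).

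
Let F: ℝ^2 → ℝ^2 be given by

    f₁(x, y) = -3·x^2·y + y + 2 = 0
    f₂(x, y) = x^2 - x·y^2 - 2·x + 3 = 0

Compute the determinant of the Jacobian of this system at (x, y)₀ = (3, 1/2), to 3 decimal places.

J = [[-6·x·y, -3·x^2 + 1], [2·x - y^2 - 2, -2·x·y]].
At the point, J = [[-9.000, -26.000], [3.750, -3.000]].
det J = 124.500.

124.500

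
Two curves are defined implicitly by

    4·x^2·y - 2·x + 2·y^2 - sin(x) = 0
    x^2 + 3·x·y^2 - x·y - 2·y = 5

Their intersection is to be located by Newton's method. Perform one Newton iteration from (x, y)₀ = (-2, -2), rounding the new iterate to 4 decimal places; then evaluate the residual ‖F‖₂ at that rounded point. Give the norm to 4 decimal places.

9.3875

At (-2, -2): F = (-19.090703, -25.0000).
Jacobian J = [[8·x·y - cos(x) - 2, 4·x^2 + 4·y], [2·x + 3·y^2 - y, 6·x·y - x - 2]].
At the point, J = [[30.416147, 8.0000], [10.0000, 24.0000]] (det J = 649.987524).
Solving J·Δ = −F gives Δ = (0.3972, 0.8762).
Then the next iterate is (x, y)₁ = (-1.6028, -1.1238).
Re-evaluating at (-1.6028, -1.1238): F = (-4.817083, -8.057314), so ‖F‖₂ = 9.3875.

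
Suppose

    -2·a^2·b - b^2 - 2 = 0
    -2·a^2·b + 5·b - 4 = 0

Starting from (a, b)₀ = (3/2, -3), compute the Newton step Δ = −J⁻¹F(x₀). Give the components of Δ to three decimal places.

(0.528, -8.000)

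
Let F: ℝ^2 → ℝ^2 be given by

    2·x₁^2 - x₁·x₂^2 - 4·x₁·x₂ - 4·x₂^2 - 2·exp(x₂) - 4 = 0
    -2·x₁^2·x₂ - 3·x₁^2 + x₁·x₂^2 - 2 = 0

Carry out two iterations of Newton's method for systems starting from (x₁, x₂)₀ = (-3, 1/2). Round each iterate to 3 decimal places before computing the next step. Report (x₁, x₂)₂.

(5.582, 4.478)

At (-3, 1/2): F = (16.45256, -38.750).
Jacobian J = [[4·x₁ - x₂^2 - 4·x₂, -2·x₁·x₂ - 4·x₁ - 8·x₂ - 2·exp(x₂)], [-4·x₁·x₂ - 6·x₁ + x₂^2, -2·x₁^2 + 2·x₁·x₂]].
At the point, J = [[-14.250, 7.70256], [24.250, -21.000]] (det J = 112.46298).
Solving J·Δ = −F gives Δ = (0.418, -1.362).
Then the next iterate is (x₁, x₂)₁ = (-2.582, -0.862).
Round to (-2.582, -0.862) and repeat: F = (-1.46756, -12.42528), J = [[-7.62304, 11.92800], [7.33231, -8.88208]].
Δ = (8.164, 5.340), so (x₁, x₂)₂ = (5.582, 4.478).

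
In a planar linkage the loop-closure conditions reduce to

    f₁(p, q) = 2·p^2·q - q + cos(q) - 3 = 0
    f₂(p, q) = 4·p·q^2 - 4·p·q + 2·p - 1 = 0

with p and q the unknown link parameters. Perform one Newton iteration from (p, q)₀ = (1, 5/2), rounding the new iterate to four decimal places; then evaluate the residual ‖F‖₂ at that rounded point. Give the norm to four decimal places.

At (1, 5/2): F = (-1.301144, 16.0000).
Jacobian J = [[4·p·q, 2·p^2 - sin(q) - 1], [4·q^2 - 4·q + 2, 8·p·q - 4·p]].
At the point, J = [[10.0000, 0.401528], [17.0000, 16.0000]] (det J = 153.174026).
Solving J·Δ = −F gives Δ = (0.1779, -1.1890).
Then the next iterate is (p, q)₁ = (1.1779, 1.3110).
Re-evaluating at (1.1779, 1.3110): F = (-0.416227, 3.276818), so ‖F‖₂ = 3.3031.

3.3031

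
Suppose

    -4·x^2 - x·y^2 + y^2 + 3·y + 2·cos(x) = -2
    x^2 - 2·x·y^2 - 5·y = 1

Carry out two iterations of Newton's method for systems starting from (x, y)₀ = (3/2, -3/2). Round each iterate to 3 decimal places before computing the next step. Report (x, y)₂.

(0.766, 5.338)

At (3/2, -3/2): F = (-12.48353, 2.000).
Jacobian J = [[-8·x - y^2 - 2·sin(x), -2·x·y + 2·y + 3], [2·x - 2·y^2, -4·x·y - 5]].
At the point, J = [[-16.24499, 4.500], [-1.500, 4.000]] (det J = -58.22996).
Solving J·Δ = −F gives Δ = (-1.012, -0.880).
Then the next iterate is (x, y)₁ = (0.488, -2.380).
Round to (0.488, -2.380) and repeat: F = (-1.42586, 5.60969), J = [[-10.50612, 0.56288], [-10.35280, -0.35424]].
Δ = (0.278, 7.718), so (x, y)₂ = (0.766, 5.338).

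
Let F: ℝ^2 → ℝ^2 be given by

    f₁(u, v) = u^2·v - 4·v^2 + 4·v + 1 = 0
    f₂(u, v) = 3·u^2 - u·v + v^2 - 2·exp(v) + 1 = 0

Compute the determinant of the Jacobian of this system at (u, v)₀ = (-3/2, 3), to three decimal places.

81.040

J = [[2·u·v, u^2 - 8·v + 4], [6·u - v, -u + 2·v - 2·exp(v)]].
At the point, J = [[-9.000, -17.750], [-12.000, -32.67107]].
det J = 81.040.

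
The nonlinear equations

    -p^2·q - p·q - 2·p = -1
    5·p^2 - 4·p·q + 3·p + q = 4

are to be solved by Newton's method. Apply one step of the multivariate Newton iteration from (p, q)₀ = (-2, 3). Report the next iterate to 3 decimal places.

At (-2, 3): F = (-1.000, 37.000).
Jacobian J = [[-2·p·q - q - 2, -p^2 - p], [10·p - 4·q + 3, -4·p + 1]].
At the point, J = [[7.000, -2.000], [-29.000, 9.000]] (det J = 5.000).
Solving J·Δ = −F gives Δ = (-13.000, -46.000).
Then the next iterate is (p, q)₁ = (-15.000, -43.000).

(-15.000, -43.000)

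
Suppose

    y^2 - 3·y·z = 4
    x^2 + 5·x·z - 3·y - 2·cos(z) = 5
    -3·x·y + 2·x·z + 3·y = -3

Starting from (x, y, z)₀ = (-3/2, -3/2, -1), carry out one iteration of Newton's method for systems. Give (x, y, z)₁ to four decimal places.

(-2.6931, 0.1532, 0.3889)

At (-3/2, -3/2, -1): F = (-6.2500, 8.169395, -5.2500).
Jacobian J = [[0, 2·y - 3·z, -3·y], [2·x + 5·z, -3, 5·x + 2·sin(z)], [-3·y + 2·z, -3·x + 3, 2·x]].
At the point, J = [[0.0000, 0.0000, 4.5000], [-8.0000, -3.0000, -9.182942], [2.5000, 7.5000, -3.0000]] (det J = -236.2500).
Solving J·Δ = −F gives Δ = (-1.1931, 1.6532, 1.3889).
Then the next iterate is (x, y, z)₁ = (-2.6931, 0.1532, 0.3889).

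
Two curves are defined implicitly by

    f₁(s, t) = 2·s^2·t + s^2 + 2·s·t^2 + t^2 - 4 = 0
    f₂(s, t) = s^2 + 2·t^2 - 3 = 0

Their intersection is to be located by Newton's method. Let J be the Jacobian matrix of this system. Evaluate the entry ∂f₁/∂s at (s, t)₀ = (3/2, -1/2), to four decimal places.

0.5000

∂f₁/∂s = 4·s·t + 2·s + 2·t^2.
At (3/2, -1/2) this is 0.5000.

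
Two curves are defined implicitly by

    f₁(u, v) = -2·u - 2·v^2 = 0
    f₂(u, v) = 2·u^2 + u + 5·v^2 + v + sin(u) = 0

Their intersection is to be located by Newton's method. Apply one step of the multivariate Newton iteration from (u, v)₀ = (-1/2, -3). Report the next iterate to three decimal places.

(-0.412, -1.569)

At (-1/2, -3): F = (-17.000, 41.52057).
Jacobian J = [[-2, -4·v], [4·u + cos(u) + 1, 10·v + 1]].
At the point, J = [[-2.000, 12.000], [-0.12242, -29.000]] (det J = 59.46901).
Solving J·Δ = −F gives Δ = (0.088, 1.431).
Then the next iterate is (u, v)₁ = (-0.412, -1.569).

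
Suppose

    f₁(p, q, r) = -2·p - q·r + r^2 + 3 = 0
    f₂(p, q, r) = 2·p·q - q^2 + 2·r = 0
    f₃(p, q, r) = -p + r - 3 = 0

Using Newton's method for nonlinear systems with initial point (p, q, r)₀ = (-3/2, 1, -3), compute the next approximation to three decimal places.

At (-3/2, 1, -3): F = (18.000, -10.000, -4.500).
Jacobian J = [[-2, -r, -q + 2·r], [2·q, 2·p - 2·q, 2], [-1, 0, 1]].
At the point, J = [[-2.000, 3.000, -7.000], [2.000, -5.000, 2.000], [-1.000, 0.000, 1.000]] (det J = 33.000).
Solving J·Δ = −F gives Δ = (-2.136, -1.909, 2.364).
Then the next iterate is (p, q, r)₁ = (-3.636, -0.909, -0.636).

(-3.636, -0.909, -0.636)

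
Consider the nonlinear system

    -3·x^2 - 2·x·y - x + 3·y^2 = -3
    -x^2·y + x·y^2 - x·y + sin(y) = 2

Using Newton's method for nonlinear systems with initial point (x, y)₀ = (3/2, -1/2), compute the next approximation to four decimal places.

(1.2779, -0.6668)

At (3/2, -1/2): F = (-3.0000, -0.229426).
Jacobian J = [[-6·x - 2·y - 1, -2·x + 6·y], [-2·x·y + y^2 - y, -x^2 + 2·x·y - x + cos(y)]].
At the point, J = [[-9.0000, -6.0000], [2.2500, -4.372417]] (det J = 52.851757).
Solving J·Δ = −F gives Δ = (-0.2221, -0.1668).
Then the next iterate is (x, y)₁ = (1.2779, -0.6668).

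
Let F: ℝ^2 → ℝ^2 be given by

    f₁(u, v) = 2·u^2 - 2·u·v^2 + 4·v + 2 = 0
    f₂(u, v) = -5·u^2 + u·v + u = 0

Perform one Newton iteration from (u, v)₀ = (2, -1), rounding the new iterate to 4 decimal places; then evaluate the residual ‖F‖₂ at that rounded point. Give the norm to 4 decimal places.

5.0136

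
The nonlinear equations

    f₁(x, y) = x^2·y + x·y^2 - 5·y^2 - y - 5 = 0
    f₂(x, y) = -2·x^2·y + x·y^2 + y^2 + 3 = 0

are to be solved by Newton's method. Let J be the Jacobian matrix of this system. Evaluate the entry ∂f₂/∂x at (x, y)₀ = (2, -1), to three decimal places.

∂f₂/∂x = -4·x·y + y^2.
At (2, -1) this is 9.000.

9.000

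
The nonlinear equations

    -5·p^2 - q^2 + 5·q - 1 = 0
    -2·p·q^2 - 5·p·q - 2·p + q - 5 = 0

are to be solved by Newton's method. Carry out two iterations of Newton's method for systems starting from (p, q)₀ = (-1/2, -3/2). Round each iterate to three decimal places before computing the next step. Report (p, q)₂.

At (-1/2, -3/2): F = (-12.000, -7.000).
Jacobian J = [[-10·p, -2·q + 5], [-2·q^2 - 5·q - 2, -4·p·q - 5·p + 1]].
At the point, J = [[5.000, 8.000], [1.000, 0.500]] (det J = -5.500).
Solving J·Δ = −F gives Δ = (9.091, -4.182).
Then the next iterate is (p, q)₁ = (8.591, -5.682).
Round to (8.591, -5.682) and repeat: F = (-430.72153, -338.51669), J = [[-85.910, 16.364], [-38.16025, 153.30125]].
Δ = (-4.822, 1.008), so (p, q)₂ = (3.769, -4.674).

(3.769, -4.674)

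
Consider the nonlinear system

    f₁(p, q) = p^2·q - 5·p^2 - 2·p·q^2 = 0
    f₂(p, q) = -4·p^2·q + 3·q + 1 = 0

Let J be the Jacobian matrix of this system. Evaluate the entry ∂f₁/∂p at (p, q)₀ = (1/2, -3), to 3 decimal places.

∂f₁/∂p = 2·p·q - 10·p - 2·q^2.
At (1/2, -3) this is -26.000.

-26.000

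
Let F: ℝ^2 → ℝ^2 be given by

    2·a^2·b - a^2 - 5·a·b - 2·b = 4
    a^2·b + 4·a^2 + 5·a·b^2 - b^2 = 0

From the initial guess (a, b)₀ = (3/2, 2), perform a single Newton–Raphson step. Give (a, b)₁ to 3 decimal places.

At (3/2, 2): F = (-16.250, 39.500).
Jacobian J = [[4·a·b - 2·a - 5·b, 2·a^2 - 5·a - 2], [2·a·b + 8·a + 5·b^2, a^2 + 10·a·b - 2·b]].
At the point, J = [[-1.000, -5.000], [38.000, 28.250]] (det J = 161.750).
Solving J·Δ = −F gives Δ = (1.617, -3.573).
Then the next iterate is (a, b)₁ = (3.117, -1.573).

(3.117, -1.573)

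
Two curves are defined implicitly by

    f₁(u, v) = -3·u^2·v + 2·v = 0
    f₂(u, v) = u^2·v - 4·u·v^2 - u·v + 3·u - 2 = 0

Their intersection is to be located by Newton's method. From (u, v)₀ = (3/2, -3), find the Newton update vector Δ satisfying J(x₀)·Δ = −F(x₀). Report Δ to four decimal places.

(-0.3326, 1.1097)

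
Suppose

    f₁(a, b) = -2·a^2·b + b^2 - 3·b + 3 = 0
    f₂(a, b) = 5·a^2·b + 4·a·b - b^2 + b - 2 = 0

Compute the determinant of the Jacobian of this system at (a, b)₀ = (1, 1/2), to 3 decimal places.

10.000

J = [[-4·a·b, -2·a^2 + 2·b - 3], [10·a·b + 4·b, 5·a^2 + 4·a - 2·b + 1]].
At the point, J = [[-2.000, -4.000], [7.000, 9.000]].
det J = 10.000.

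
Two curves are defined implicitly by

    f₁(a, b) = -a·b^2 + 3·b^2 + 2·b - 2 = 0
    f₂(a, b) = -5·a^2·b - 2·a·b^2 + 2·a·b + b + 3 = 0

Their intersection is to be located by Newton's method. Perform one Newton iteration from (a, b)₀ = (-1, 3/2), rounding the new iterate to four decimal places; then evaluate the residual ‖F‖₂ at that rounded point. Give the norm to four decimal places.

At (-1, 3/2): F = (10.0000, -1.5000).
Jacobian J = [[-b^2, -2·a·b + 6·b + 2], [-10·a·b - 2·b^2 + 2·b, -5·a^2 - 4·a·b + 2·a + 1]].
At the point, J = [[-2.2500, 14.0000], [13.5000, 0.0000]] (det J = -189.0000).
Solving J·Δ = −F gives Δ = (0.1111, -0.6964).
Then the next iterate is (a, b)₁ = (-0.8889, 0.8036).
Re-evaluating at (-0.8889, 0.8036): F = (2.118546, 0.348220), so ‖F‖₂ = 2.1470.

2.1470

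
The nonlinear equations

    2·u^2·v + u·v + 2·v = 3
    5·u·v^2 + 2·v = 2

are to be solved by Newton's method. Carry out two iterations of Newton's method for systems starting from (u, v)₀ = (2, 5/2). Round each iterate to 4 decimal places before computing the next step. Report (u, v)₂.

At (2, 5/2): F = (27.0000, 65.5000).
Jacobian J = [[4·u·v + v, 2·u^2 + u + 2], [5·v^2, 10·u·v + 2]].
At the point, J = [[22.5000, 12.0000], [31.2500, 52.0000]] (det J = 795.0000).
Solving J·Δ = −F gives Δ = (-0.7774, -0.7925).
Then the next iterate is (u, v)₁ = (1.2226, 1.7075).
Round to (1.2226, 1.7075) and repeat: F = (7.607163, 19.237795), J = [[10.057858, 6.212102], [14.577781, 22.875895]].
Δ = (-0.3907, -0.5920), so (u, v)₂ = (0.8319, 1.1155).

(0.8319, 1.1155)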